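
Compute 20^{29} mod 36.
32

Using successive squaring:
Binary expansion of 29: 11101
Powers of 20 mod 36 (each is the square of the previous):
  20^1 ≡ 20 (mod 36)
  20^2 ≡ 20² = 400 ≡ 4 (mod 36)
  20^4 ≡ 4² = 16 ≡ 16 (mod 36)
  20^8 ≡ 16² = 256 ≡ 4 (mod 36)
  20^16 ≡ 4² = 16 ≡ 16 (mod 36)
29 = 16 + 8 + 4 + 1, so 20^29 = 20^16 × 20^8 × 20^4 × 20^1 ≡ 16 × 4 × 16 × 20 (mod 36)
Multiplying step by step:
  16 × 4 = 64 ≡ 28 (mod 36)
  28 × 16 = 448 ≡ 16 (mod 36)
  16 × 20 = 320 ≡ 32 (mod 36)
Result: 20^29 ≡ 32 (mod 36)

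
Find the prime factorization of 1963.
13 × 151

Divide by primes starting from smallest:
1963 ÷ 13 = 151
151 ÷ 151 = 1

1963 = 13 × 151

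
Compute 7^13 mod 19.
Using repeated squaring. 13 = 8 + 4 + 1 (binary 1101). Repeated squaring mod 19: 7^1 ≡ 7; 7^2 ≡ 7² = 49 ≡ 11; 7^4 ≡ 11² = 121 ≡ 7; 7^8 ≡ 7² = 49 ≡ 11. Multiply: 7^13 = 7^8 × 7^4 × 7^1 ≡ 11 × 7 × 7 (mod 19): 11 × 7 = 77 ≡ 1; 1 × 7 = 7 ≡ 7. So 7^13 ≡ 7 (mod 19).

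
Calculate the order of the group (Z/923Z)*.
840

Prime factorization: 923 = 13 × 71
Using the formula φ(n) = n × Π(1 - 1/p) for each prime factor p:
φ(923) = 923 × (1 - 1/13) × (1 - 1/71)
φ(923) = 840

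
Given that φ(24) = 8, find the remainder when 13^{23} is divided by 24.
By Euler: 13^{8} ≡ 1 (mod 24) since gcd(13, 24) = 1. 23 = 2×8 + 7. So 13^{23} ≡ 13^{7} ≡ 13 (mod 24)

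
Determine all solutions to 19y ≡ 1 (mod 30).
19

Since gcd(19, 30) = 1 divides 1, a solution exists.
Multiply both sides by the inverse of 19 mod 30:
  19^(-1) mod 30 = 19
  x ≡ 19 × 1 ≡ 19 ≡ 19 (mod 30)
Verification: 19 × 19 = 361 = 12 × 30 + 1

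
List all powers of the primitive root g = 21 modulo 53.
g^1, g^2, ..., g^{52} mod 53: {21, 17, 39, 24, 27, 37, 35, 46, 12, 40, 45, 44, 23, 6, 20, 49, 22, 38, 3, 10, 51, 11, 19, 28, 5, 52, 32, 36, 14, 29, 26, 16, 18, 7, 41, 13, 8, 9, 30, 47, 33, 4, 31, 15, 50, 43, 2, 42, 34, 25, 48, 1}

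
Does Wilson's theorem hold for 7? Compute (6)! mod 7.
(6)! mod 7 = 6. Since this equals -1 (mod 7), Wilson confirms 7 is prime.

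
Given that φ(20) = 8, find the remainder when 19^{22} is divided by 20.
By Euler: 19^{8} ≡ 1 (mod 20) since gcd(19, 20) = 1. 22 = 2×8 + 6. So 19^{22} ≡ 19^{6} ≡ 1 (mod 20)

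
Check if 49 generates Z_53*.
p - 1 = 52 has prime divisors 2, 13. Check 49^(52/q) mod 53 for each: 49^(52/2) = 49^26 ≡ 1, 49^(52/13) = 49^4 ≡ 44 (mod 53). Since 49^26 ≡ 1 (mod 53), the order of 49 divides 26 (in fact the order is 13) ≠ 52, so it is not a primitive root.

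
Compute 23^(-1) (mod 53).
23^(-1) ≡ 30 (mod 53). Verification: 23 × 30 = 690 ≡ 1 (mod 53)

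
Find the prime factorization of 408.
2^3 × 3 × 17

Divide by primes starting from smallest:
408 ÷ 2 = 204
204 ÷ 2 = 102
102 ÷ 2 = 51
51 ÷ 3 = 17
17 ÷ 17 = 1

408 = 2^3 × 3 × 17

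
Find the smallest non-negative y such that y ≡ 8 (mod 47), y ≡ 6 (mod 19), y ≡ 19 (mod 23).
3768

Using the Chinese Remainder Theorem:
M = product of moduli = 20539
For equation 1: M_1 = 437, 437 ≡ 14 (mod 47), inverse of 437 mod 47 is 37 (check: 14 × 37 = 518 ≡ 1 (mod 47))
For equation 2: M_2 = 1081, 1081 ≡ 17 (mod 19), inverse of 1081 mod 19 is 9 (check: 17 × 9 = 153 ≡ 1 (mod 19))
For equation 3: M_3 = 893, 893 ≡ 19 (mod 23), inverse of 893 mod 23 is 17 (check: 19 × 17 = 323 ≡ 1 (mod 23))
Combine: y ≡ Σ r_i×M_i×(M_i⁻¹ mod m_i) = 8×437×37 + 6×1081×9 + 19×893×17 = 129352 + 58374 + 288439 = 476165
476165 mod 20539 = 3768
y ≡ 3768 (mod 20539)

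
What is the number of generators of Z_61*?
Number of primitive roots mod 61 = φ(60) = 16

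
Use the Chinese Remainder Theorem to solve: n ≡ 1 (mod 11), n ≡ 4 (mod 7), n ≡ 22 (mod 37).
1761

Using the Chinese Remainder Theorem:
M = product of moduli = 2849
For equation 1: M_1 = 259, 259 ≡ 6 (mod 11), inverse of 259 mod 11 is 2 (check: 6 × 2 = 12 ≡ 1 (mod 11))
For equation 2: M_2 = 407, 407 ≡ 1 (mod 7), inverse of 407 mod 7 is 1 (check: 1 × 1 = 1 ≡ 1 (mod 7))
For equation 3: M_3 = 77, 77 ≡ 3 (mod 37), inverse of 77 mod 37 is 25 (check: 3 × 25 = 75 ≡ 1 (mod 37))
Combine: n ≡ Σ r_i×M_i×(M_i⁻¹ mod m_i) = 1×259×2 + 4×407×1 + 22×77×25 = 518 + 1628 + 42350 = 44496
44496 mod 2849 = 1761
n ≡ 1761 (mod 2849)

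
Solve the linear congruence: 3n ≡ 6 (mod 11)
2

Since gcd(3, 11) = 1 divides 6, a solution exists.
Multiply both sides by the inverse of 3 mod 11:
  3^(-1) mod 11 = 4
  x ≡ 4 × 6 ≡ 24 ≡ 2 (mod 11)
Verification: 3 × 2 = 6 = 0 × 11 + 6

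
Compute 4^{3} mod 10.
4

Using successive squaring:
Binary expansion of 3: 11
Powers of 4 mod 10 (each is the square of the previous):
  4^1 ≡ 4 (mod 10)
  4^2 ≡ 4² = 16 ≡ 6 (mod 10)
3 = 2 + 1, so 4^3 = 4^2 × 4^1 ≡ 6 × 4 (mod 10)
Multiplying step by step:
  6 × 4 = 24 ≡ 4 (mod 10)
Result: 4^3 ≡ 4 (mod 10)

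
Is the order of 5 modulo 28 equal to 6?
Yes, ord_28(5) = 6.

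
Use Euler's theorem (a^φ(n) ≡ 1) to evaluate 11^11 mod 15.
By Euler: 11^{8} ≡ 1 (mod 15) since gcd(11, 15) = 1. 11 = 1×8 + 3. So 11^{11} ≡ 11^{3} ≡ 11 (mod 15)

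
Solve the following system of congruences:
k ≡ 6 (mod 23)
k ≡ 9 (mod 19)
351

Using the Chinese Remainder Theorem:
M = product of moduli = 437
For equation 1: M_1 = 19, 19 ≡ 19 (mod 23), inverse of 19 mod 23 is 17 (check: 19 × 17 = 323 ≡ 1 (mod 23))
For equation 2: M_2 = 23, 23 ≡ 4 (mod 19), inverse of 23 mod 19 is 5 (check: 4 × 5 = 20 ≡ 1 (mod 19))
Combine: k ≡ Σ r_i×M_i×(M_i⁻¹ mod m_i) = 6×19×17 + 9×23×5 = 1938 + 1035 = 2973
2973 mod 437 = 351
k ≡ 351 (mod 437)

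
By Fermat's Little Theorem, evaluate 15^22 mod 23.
By Fermat's Little Theorem, 15^{22} ≡ 1 (mod 23) since 23 is prime and gcd(15, 23) = 1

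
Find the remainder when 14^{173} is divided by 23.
By Fermat: 14^{22} ≡ 1 (mod 23). 173 = 7×22 + 19. So 14^{173} ≡ 14^{19} ≡ 10 (mod 23)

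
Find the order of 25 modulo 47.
Powers of 25 mod 47: 25^1≡25, 25^2≡14, 25^3≡21, 25^4≡8, 25^5≡12, 25^6≡18, 25^7≡27, 25^8≡17, 25^9≡2, 25^10≡3, 25^11≡28, 25^12≡42, 25^13≡16, 25^14≡24, 25^15≡36, 25^16≡7, 25^17≡34, 25^18≡4, 25^19≡6, 25^20≡9, 25^21≡37, 25^22≡32, 25^23≡1. Order = 23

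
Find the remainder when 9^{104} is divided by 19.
By Fermat: 9^{18} ≡ 1 (mod 19). 104 = 5×18 + 14. So 9^{104} ≡ 9^{14} ≡ 16 (mod 19)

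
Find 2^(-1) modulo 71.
36

Using Extended Euclidean Algorithm:
gcd(2, 71) = 1
Bezout coefficients: 2 × -35 + 71 × 1 = 1
So 2 × -35 ≡ 1 (mod 71)
The inverse is -35 mod 71 = 36
Verification: 2 × 36 = 72 = 1 × 71 + 1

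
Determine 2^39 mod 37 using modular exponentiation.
Using Fermat: 2^{36} ≡ 1 (mod 37). 39 ≡ 3 (mod 36). So 2^{39} ≡ 2^{3} ≡ 8 (mod 37)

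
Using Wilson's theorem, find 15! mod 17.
(16)! = (15)! × (16) ≡ -1 (mod 17). So (15)! ≡ -1 × (16)^(-1) ≡ (-1)×(-1) = 1 (mod 17)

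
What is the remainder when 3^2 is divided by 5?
2 = 2 (binary 10). Repeated squaring mod 5: 3^1 ≡ 3; 3^2 ≡ 3² = 9 ≡ 4. So 3^2 ≡ 4 (mod 5).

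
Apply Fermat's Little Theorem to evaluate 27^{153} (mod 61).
41

By Fermat's Little Theorem, a^(p-1) ≡ 1 (mod p) for prime p and gcd(a, p) = 1
Here p = 61, so 27^60 ≡ 1 (mod 61)
We can reduce the exponent: 153 mod 60 = 33
So 27^153 ≡ 27^33 (mod 61)
Computing: 27^33 mod 61 = 41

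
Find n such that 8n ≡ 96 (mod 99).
12

Since gcd(8, 99) = 1 divides 96, a solution exists.
Multiply both sides by the inverse of 8 mod 99:
  8^(-1) mod 99 = 62
  x ≡ 62 × 96 ≡ 5952 ≡ 12 (mod 99)
Verification: 8 × 12 = 96 = 0 × 99 + 96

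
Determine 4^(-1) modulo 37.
4^(-1) ≡ 28 (mod 37). Verification: 4 × 28 = 112 ≡ 1 (mod 37)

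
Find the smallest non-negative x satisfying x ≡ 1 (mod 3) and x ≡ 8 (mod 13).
M = 3 × 13 = 39. M₁ = 13, y₁ ≡ 1 (mod 3). M₂ = 3, y₂ ≡ 9 (mod 13). x = 1×13×1 + 8×3×9 ≡ 34 (mod 39)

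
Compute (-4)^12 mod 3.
Using Fermat: (-4)^{2} ≡ 1 (mod 3). 12 ≡ 0 (mod 2). So (-4)^{12} ≡ (-4)^{0} ≡ 1 (mod 3)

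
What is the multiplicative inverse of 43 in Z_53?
37

Using Extended Euclidean Algorithm:
gcd(43, 53) = 1
Bezout coefficients: 43 × -16 + 53 × 13 = 1
So 43 × -16 ≡ 1 (mod 53)
The inverse is -16 mod 53 = 37
Verification: 43 × 37 = 1591 = 30 × 53 + 1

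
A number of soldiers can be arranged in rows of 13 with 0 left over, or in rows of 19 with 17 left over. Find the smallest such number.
M = 13 × 19 = 247. M₁ = 19, y₁ ≡ 11 (mod 13). M₂ = 13, y₂ ≡ 3 (mod 19). z = 0×19×11 + 17×13×3 ≡ 169 (mod 247). The smallest positive such number is 169.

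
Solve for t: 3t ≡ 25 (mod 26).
17

Since gcd(3, 26) = 1 divides 25, a solution exists.
Multiply both sides by the inverse of 3 mod 26:
  3^(-1) mod 26 = 9
  x ≡ 9 × 25 ≡ 225 ≡ 17 (mod 26)
Verification: 3 × 17 = 51 = 1 × 26 + 25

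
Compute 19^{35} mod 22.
21

Using successive squaring:
Binary expansion of 35: 100011
Powers of 19 mod 22 (each is the square of the previous):
  19^1 ≡ 19 (mod 22)
  19^2 ≡ 19² = 361 ≡ 9 (mod 22)
  19^4 ≡ 9² = 81 ≡ 15 (mod 22)
  19^8 ≡ 15² = 225 ≡ 5 (mod 22)
  19^16 ≡ 5² = 25 ≡ 3 (mod 22)
  19^32 ≡ 3² = 9 ≡ 9 (mod 22)
35 = 32 + 2 + 1, so 19^35 = 19^32 × 19^2 × 19^1 ≡ 9 × 9 × 19 (mod 22)
Multiplying step by step:
  9 × 9 = 81 ≡ 15 (mod 22)
  15 × 19 = 285 ≡ 21 (mod 22)
Result: 19^35 ≡ 21 (mod 22)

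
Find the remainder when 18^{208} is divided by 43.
By Fermat: 18^{42} ≡ 1 (mod 43). 208 = 4×42 + 40. So 18^{208} ≡ 18^{40} ≡ 15 (mod 43)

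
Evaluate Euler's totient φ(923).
840

Prime factorization: 923 = 13 × 71
Using the formula φ(n) = n × Π(1 - 1/p) for each prime factor p:
φ(923) = 923 × (1 - 1/13) × (1 - 1/71)
φ(923) = 840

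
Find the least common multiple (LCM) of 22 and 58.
638

First find GCD(22, 58) using the Euclidean algorithm:
22 = 0 × 58 + 22
58 = 2 × 22 + 14
22 = 1 × 14 + 8
14 = 1 × 8 + 6
8 = 1 × 6 + 2
6 = 3 × 2 + 0
GCD(22, 58) = 2

LCM formula: LCM(a, b) = (a × b) / GCD(a, b)
LCM(22, 58) = (22 × 58) / 2
LCM(22, 58) = 1276 / 2
LCM(22, 58) = 638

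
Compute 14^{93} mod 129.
47

Using successive squaring:
Binary expansion of 93: 1011101
Powers of 14 mod 129 (each is the square of the previous):
  14^1 ≡ 14 (mod 129)
  14^2 ≡ 14² = 196 ≡ 67 (mod 129)
  14^4 ≡ 67² = 4489 ≡ 103 (mod 129)
  14^8 ≡ 103² = 10609 ≡ 31 (mod 129)
  14^16 ≡ 31² = 961 ≡ 58 (mod 129)
  14^32 ≡ 58² = 3364 ≡ 10 (mod 129)
  14^64 ≡ 10² = 100 ≡ 100 (mod 129)
93 = 64 + 16 + 8 + 4 + 1, so 14^93 = 14^64 × 14^16 × 14^8 × 14^4 × 14^1 ≡ 100 × 58 × 31 × 103 × 14 (mod 129)
Multiplying step by step:
  100 × 58 = 5800 ≡ 124 (mod 129)
  124 × 31 = 3844 ≡ 103 (mod 129)
  103 × 103 = 10609 ≡ 31 (mod 129)
  31 × 14 = 434 ≡ 47 (mod 129)
Result: 14^93 ≡ 47 (mod 129)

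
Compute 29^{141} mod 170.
99

Using successive squaring:
Binary expansion of 141: 10001101
Powers of 29 mod 170 (each is the square of the previous):
  29^1 ≡ 29 (mod 170)
  29^2 ≡ 29² = 841 ≡ 161 (mod 170)
  29^4 ≡ 161² = 25921 ≡ 81 (mod 170)
  29^8 ≡ 81² = 6561 ≡ 101 (mod 170)
  29^16 ≡ 101² = 10201 ≡ 1 (mod 170)
  29^32 ≡ 1² = 1 ≡ 1 (mod 170)
  29^64 ≡ 1² = 1 ≡ 1 (mod 170)
  29^128 ≡ 1² = 1 ≡ 1 (mod 170)
141 = 128 + 8 + 4 + 1, so 29^141 = 29^128 × 29^8 × 29^4 × 29^1 ≡ 1 × 101 × 81 × 29 (mod 170)
Multiplying step by step:
  1 × 101 = 101 ≡ 101 (mod 170)
  101 × 81 = 8181 ≡ 21 (mod 170)
  21 × 29 = 609 ≡ 99 (mod 170)
Result: 29^141 ≡ 99 (mod 170)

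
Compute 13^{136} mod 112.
1

Using successive squaring:
Binary expansion of 136: 10001000
Powers of 13 mod 112 (each is the square of the previous):
  13^1 ≡ 13 (mod 112)
  13^2 ≡ 13² = 169 ≡ 57 (mod 112)
  13^4 ≡ 57² = 3249 ≡ 1 (mod 112)
  13^8 ≡ 1² = 1 ≡ 1 (mod 112)
  13^16 ≡ 1² = 1 ≡ 1 (mod 112)
  13^32 ≡ 1² = 1 ≡ 1 (mod 112)
  13^64 ≡ 1² = 1 ≡ 1 (mod 112)
  13^128 ≡ 1² = 1 ≡ 1 (mod 112)
136 = 128 + 8, so 13^136 = 13^128 × 13^8 ≡ 1 × 1 (mod 112)
Multiplying step by step:
  1 × 1 = 1 ≡ 1 (mod 112)
Result: 13^136 ≡ 1 (mod 112)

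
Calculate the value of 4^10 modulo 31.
10 = 8 + 2 (binary 1010). Repeated squaring mod 31: 4^1 ≡ 4; 4^2 ≡ 4² = 16 ≡ 16; 4^4 ≡ 16² = 256 ≡ 8; 4^8 ≡ 8² = 64 ≡ 2. Multiply: 4^10 = 4^8 × 4^2 ≡ 2 × 16 (mod 31): 2 × 16 = 32 ≡ 1. So 4^10 ≡ 1 (mod 31).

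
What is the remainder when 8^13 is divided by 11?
Using Fermat: 8^{10} ≡ 1 (mod 11). 13 ≡ 3 (mod 10). So 8^{13} ≡ 8^{3} ≡ 6 (mod 11)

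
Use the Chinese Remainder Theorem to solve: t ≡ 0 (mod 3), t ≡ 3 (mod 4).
M = 3 × 4 = 12. M₁ = 4, y₁ ≡ 1 (mod 3). M₂ = 3, y₂ ≡ 3 (mod 4). t = 0×4×1 + 3×3×3 ≡ 3 (mod 12)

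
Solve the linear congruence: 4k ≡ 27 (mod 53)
20

Since gcd(4, 53) = 1 divides 27, a solution exists.
Multiply both sides by the inverse of 4 mod 53:
  4^(-1) mod 53 = 40
  x ≡ 40 × 27 ≡ 1080 ≡ 20 (mod 53)
Verification: 4 × 20 = 80 = 1 × 53 + 27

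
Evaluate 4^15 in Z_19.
Using repeated squaring. 15 = 8 + 4 + 2 + 1 (binary 1111). Repeated squaring mod 19: 4^1 ≡ 4; 4^2 ≡ 4² = 16 ≡ 16; 4^4 ≡ 16² = 256 ≡ 9; 4^8 ≡ 9² = 81 ≡ 5. Multiply: 4^15 = 4^8 × 4^4 × 4^2 × 4^1 ≡ 5 × 9 × 16 × 4 (mod 19): 5 × 9 = 45 ≡ 7; 7 × 16 = 112 ≡ 17; 17 × 4 = 68 ≡ 11. So 4^15 ≡ 11 (mod 19).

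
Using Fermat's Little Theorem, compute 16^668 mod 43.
By Fermat: 16^{42} ≡ 1 (mod 43). 668 ≡ 38 (mod 42). So 16^{668} ≡ 16^{38} ≡ 11 (mod 43)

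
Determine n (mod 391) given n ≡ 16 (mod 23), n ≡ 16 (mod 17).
16

Using the Chinese Remainder Theorem:
M = product of moduli = 391
For equation 1: M_1 = 17, 17 ≡ 17 (mod 23), inverse of 17 mod 23 is 19 (check: 17 × 19 = 323 ≡ 1 (mod 23))
For equation 2: M_2 = 23, 23 ≡ 6 (mod 17), inverse of 23 mod 17 is 3 (check: 6 × 3 = 18 ≡ 1 (mod 17))
Combine: n ≡ Σ r_i×M_i×(M_i⁻¹ mod m_i) = 16×17×19 + 16×23×3 = 5168 + 1104 = 6272
6272 mod 391 = 16
n ≡ 16 (mod 391)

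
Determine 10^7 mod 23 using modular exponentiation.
7 = 4 + 2 + 1 (binary 111). Repeated squaring mod 23: 10^1 ≡ 10; 10^2 ≡ 10² = 100 ≡ 8; 10^4 ≡ 8² = 64 ≡ 18. Multiply: 10^7 = 10^4 × 10^2 × 10^1 ≡ 18 × 8 × 10 (mod 23): 18 × 8 = 144 ≡ 6; 6 × 10 = 60 ≡ 14. So 10^7 ≡ 14 (mod 23).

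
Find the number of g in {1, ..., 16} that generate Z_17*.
Number of primitive roots mod 17 = φ(16) = 8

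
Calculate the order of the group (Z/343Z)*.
294

Prime factorization: 343 = 7^3
Using the formula φ(n) = n × Π(1 - 1/p) for each prime factor p:
φ(343) = 343 × (1 - 1/7)
φ(343) = 294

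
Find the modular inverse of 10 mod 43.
10^(-1) ≡ 13 (mod 43). Verification: 10 × 13 = 130 ≡ 1 (mod 43)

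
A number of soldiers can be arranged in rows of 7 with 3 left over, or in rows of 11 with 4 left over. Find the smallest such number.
M = 7 × 11 = 77. M₁ = 11, y₁ ≡ 2 (mod 7). M₂ = 7, y₂ ≡ 8 (mod 11). m = 3×11×2 + 4×7×8 ≡ 59 (mod 77). The smallest positive such number is 59.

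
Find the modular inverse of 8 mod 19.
8^(-1) ≡ 12 (mod 19). Verification: 8 × 12 = 96 ≡ 1 (mod 19)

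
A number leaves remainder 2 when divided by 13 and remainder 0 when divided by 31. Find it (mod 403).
M = 13 × 31 = 403. M₁ = 31, y₁ ≡ 8 (mod 13). M₂ = 13, y₂ ≡ 12 (mod 31). y = 2×31×8 + 0×13×12 ≡ 93 (mod 403)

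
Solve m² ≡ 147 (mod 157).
The square roots of 147 mod 157 are 124 and 33. Verify: 124² = 15376 ≡ 147 (mod 157)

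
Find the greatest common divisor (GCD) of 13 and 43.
1

Using the Euclidean algorithm:
13 = 0 × 43 + 13
43 = 3 × 13 + 4
13 = 3 × 4 + 1
4 = 4 × 1 + 0

GCD(13, 43) = 1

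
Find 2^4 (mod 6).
4 = 4 (binary 100). Repeated squaring mod 6: 2^1 ≡ 2; 2^2 ≡ 2² = 4 ≡ 4; 2^4 ≡ 4² = 16 ≡ 4. So 2^4 ≡ 4 (mod 6).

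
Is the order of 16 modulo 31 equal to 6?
No, the actual order is 5, not 6.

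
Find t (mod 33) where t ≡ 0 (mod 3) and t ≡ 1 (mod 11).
M = 3 × 11 = 33. M₁ = 11, y₁ ≡ 2 (mod 3). M₂ = 3, y₂ ≡ 4 (mod 11). t = 0×11×2 + 1×3×4 ≡ 12 (mod 33)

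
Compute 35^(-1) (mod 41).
35^(-1) ≡ 34 (mod 41). Verification: 35 × 34 = 1190 ≡ 1 (mod 41)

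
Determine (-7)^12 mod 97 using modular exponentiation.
Using repeated squaring. (-7) ≡ 90 (mod 97). 12 = 8 + 4 (binary 1100). Repeated squaring mod 97: 90^1 ≡ 90; 90^2 ≡ 90² = 8100 ≡ 49; 90^4 ≡ 49² = 2401 ≡ 73; 90^8 ≡ 73² = 5329 ≡ 91. Multiply: (-7)^12 ≡ 90^8 × 90^4 ≡ 91 × 73 (mod 97): 91 × 73 = 6643 ≡ 47. So (-7)^12 ≡ 47 (mod 97).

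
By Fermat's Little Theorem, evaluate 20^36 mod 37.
By Fermat's Little Theorem, 20^{36} ≡ 1 (mod 37) since 37 is prime and gcd(20, 37) = 1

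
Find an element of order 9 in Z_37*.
7 has order 9 mod 37 since 7^{9} ≡ 1 (mod 37) and no smaller power works.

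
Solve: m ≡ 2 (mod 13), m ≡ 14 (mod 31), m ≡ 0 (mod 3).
M = 13 × 31 × 3 = 1209. M₁ = 93, y₁ ≡ 7 (mod 13). M₂ = 39, y₂ ≡ 4 (mod 31). M₃ = 403, y₃ ≡ 1 (mod 3). m = 2×93×7 + 14×39×4 + 0×403×1 ≡ 1068 (mod 1209)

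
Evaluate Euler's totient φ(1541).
1452

Prime factorization: 1541 = 23 × 67
Using the formula φ(n) = n × Π(1 - 1/p) for each prime factor p:
φ(1541) = 1541 × (1 - 1/23) × (1 - 1/67)
φ(1541) = 1452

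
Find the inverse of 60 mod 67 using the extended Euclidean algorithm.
Extended GCD: 60(19) + 67(-17) = 1. So 60^(-1) ≡ 19 ≡ 19 (mod 67). Verify: 60 × 19 = 1140 ≡ 1 (mod 67)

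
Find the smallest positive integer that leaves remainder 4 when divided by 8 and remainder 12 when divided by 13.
M = 8 × 13 = 104. M₁ = 13, y₁ ≡ 5 (mod 8). M₂ = 8, y₂ ≡ 5 (mod 13). r = 4×13×5 + 12×8×5 ≡ 12 (mod 104). The smallest positive such number is 12.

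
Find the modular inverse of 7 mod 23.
7^(-1) ≡ 10 (mod 23). Verification: 7 × 10 = 70 ≡ 1 (mod 23)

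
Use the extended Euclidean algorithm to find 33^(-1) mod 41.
Extended GCD: 33(5) + 41(-4) = 1. So 33^(-1) ≡ 5 ≡ 5 (mod 41). Verify: 33 × 5 = 165 ≡ 1 (mod 41)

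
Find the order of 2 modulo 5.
Powers of 2 mod 5: 2^1≡2, 2^2≡4, 2^3≡3, 2^4≡1. Order = 4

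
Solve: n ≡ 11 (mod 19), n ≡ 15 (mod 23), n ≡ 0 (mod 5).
M = 19 × 23 × 5 = 2185. M₁ = 115, y₁ ≡ 1 (mod 19). M₂ = 95, y₂ ≡ 8 (mod 23). M₃ = 437, y₃ ≡ 3 (mod 5). n = 11×115×1 + 15×95×8 + 0×437×3 ≡ 1740 (mod 2185)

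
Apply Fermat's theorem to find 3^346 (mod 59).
By Fermat: 3^{58} ≡ 1 (mod 59). 346 = 5×58 + 56. So 3^{346} ≡ 3^{56} ≡ 46 (mod 59)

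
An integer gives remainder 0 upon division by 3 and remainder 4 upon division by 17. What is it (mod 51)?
M = 3 × 17 = 51. M₁ = 17, y₁ ≡ 2 (mod 3). M₂ = 3, y₂ ≡ 6 (mod 17). y = 0×17×2 + 4×3×6 ≡ 21 (mod 51). The smallest positive such number is 21.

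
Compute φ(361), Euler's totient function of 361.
342

Prime factorization: 361 = 19^2
Using the formula φ(n) = n × Π(1 - 1/p) for each prime factor p:
φ(361) = 361 × (1 - 1/19)
φ(361) = 342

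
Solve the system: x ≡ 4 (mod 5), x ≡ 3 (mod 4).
M = 5 × 4 = 20. M₁ = 4, y₁ ≡ 4 (mod 5). M₂ = 5, y₂ ≡ 1 (mod 4). x = 4×4×4 + 3×5×1 ≡ 19 (mod 20)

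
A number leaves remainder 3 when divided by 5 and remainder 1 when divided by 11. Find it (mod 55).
M = 5 × 11 = 55. M₁ = 11, y₁ ≡ 1 (mod 5). M₂ = 5, y₂ ≡ 9 (mod 11). n = 3×11×1 + 1×5×9 ≡ 23 (mod 55)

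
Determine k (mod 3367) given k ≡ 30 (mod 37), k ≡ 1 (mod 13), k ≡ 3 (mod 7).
2250

Using the Chinese Remainder Theorem:
M = product of moduli = 3367
For equation 1: M_1 = 91, 91 ≡ 17 (mod 37), inverse of 91 mod 37 is 24 (check: 17 × 24 = 408 ≡ 1 (mod 37))
For equation 2: M_2 = 259, 259 ≡ 12 (mod 13), inverse of 259 mod 13 is 12 (check: 12 × 12 = 144 ≡ 1 (mod 13))
For equation 3: M_3 = 481, 481 ≡ 5 (mod 7), inverse of 481 mod 7 is 3 (check: 5 × 3 = 15 ≡ 1 (mod 7))
Combine: k ≡ Σ r_i×M_i×(M_i⁻¹ mod m_i) = 30×91×24 + 1×259×12 + 3×481×3 = 65520 + 3108 + 4329 = 72957
72957 mod 3367 = 2250
k ≡ 2250 (mod 3367)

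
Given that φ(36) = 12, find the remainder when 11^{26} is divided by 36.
By Euler: 11^{12} ≡ 1 (mod 36) since gcd(11, 36) = 1. 26 = 2×12 + 2. So 11^{26} ≡ 11^{2} ≡ 13 (mod 36)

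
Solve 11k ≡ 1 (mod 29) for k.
8

Using Extended Euclidean Algorithm:
gcd(11, 29) = 1
Bezout coefficients: 11 × 8 + 29 × -3 = 1
So 11 × 8 ≡ 1 (mod 29)
The inverse is 8 mod 29 = 8
Verification: 11 × 8 = 88 = 3 × 29 + 1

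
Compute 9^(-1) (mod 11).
5

Using Extended Euclidean Algorithm:
gcd(9, 11) = 1
Bezout coefficients: 9 × 5 + 11 × -4 = 1
So 9 × 5 ≡ 1 (mod 11)
The inverse is 5 mod 11 = 5
Verification: 9 × 5 = 45 = 4 × 11 + 1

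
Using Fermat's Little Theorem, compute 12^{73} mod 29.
12

By Fermat's Little Theorem, a^(p-1) ≡ 1 (mod p) for prime p and gcd(a, p) = 1
Here p = 29, so 12^28 ≡ 1 (mod 29)
We can reduce the exponent: 73 mod 28 = 17
So 12^73 ≡ 12^17 (mod 29)
Computing: 12^17 mod 29 = 12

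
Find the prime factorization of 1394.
2 × 17 × 41

Divide by primes starting from smallest:
1394 ÷ 2 = 697
697 ÷ 17 = 41
41 ÷ 41 = 1

1394 = 2 × 17 × 41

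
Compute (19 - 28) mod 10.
1

(19 - 28) = -9
-9 mod 10 = 1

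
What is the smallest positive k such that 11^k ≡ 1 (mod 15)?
Powers of 11 mod 15: 11^1≡11, 11^2≡1. Order = 2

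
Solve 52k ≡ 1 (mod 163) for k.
52^(-1) ≡ 116 (mod 163). Verification: 52 × 116 = 6032 ≡ 1 (mod 163)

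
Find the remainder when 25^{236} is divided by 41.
By Fermat: 25^{40} ≡ 1 (mod 41). 236 = 5×40 + 36. So 25^{236} ≡ 25^{36} ≡ 16 (mod 41)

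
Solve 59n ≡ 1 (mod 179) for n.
59^(-1) ≡ 88 (mod 179). Verification: 59 × 88 = 5192 ≡ 1 (mod 179)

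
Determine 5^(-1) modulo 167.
5^(-1) ≡ 67 (mod 167). Verification: 5 × 67 = 335 ≡ 1 (mod 167)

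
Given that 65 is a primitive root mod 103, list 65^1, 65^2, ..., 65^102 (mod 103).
g^1, g^2, ..., g^{102} mod 103: {65, 2, 27, 4, 54, 8, 5, 16, 10, 32, 20, 64, 40, 25, 80, 50, 57, 100, 11, 97, 22, 91, 44, 79, 88, 55, 73, 7, 43, 14, 86, 28, 69, 56, 35, 9, 70, 18, 37, 36, 74, 72, 45, 41, 90, 82, 77, 61, 51, 19, 102, 38, 101, 76, 99, 49, 95, 98, 87, 93, 71, 83, 39, 63, 78, 23, 53, 46, 3, 92, 6, 81, 12, 59, 24, 15, 48, 30, 96, 60, 89, 17, 75, 34, 47, 68, 94, 33, 85, 66, 67, 29, 31, 58, 62, 13, 21, 26, 42, 52, 84, 1}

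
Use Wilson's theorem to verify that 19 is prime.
(18)! mod 19 = 18. Since this equals -1 (mod 19), Wilson confirms 19 is prime.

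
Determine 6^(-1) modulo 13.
6^(-1) ≡ 11 (mod 13). Verification: 6 × 11 = 66 ≡ 1 (mod 13)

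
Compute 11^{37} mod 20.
11

Using successive squaring:
Binary expansion of 37: 100101
Powers of 11 mod 20 (each is the square of the previous):
  11^1 ≡ 11 (mod 20)
  11^2 ≡ 11² = 121 ≡ 1 (mod 20)
  11^4 ≡ 1² = 1 ≡ 1 (mod 20)
  11^8 ≡ 1² = 1 ≡ 1 (mod 20)
  11^16 ≡ 1² = 1 ≡ 1 (mod 20)
  11^32 ≡ 1² = 1 ≡ 1 (mod 20)
37 = 32 + 4 + 1, so 11^37 = 11^32 × 11^4 × 11^1 ≡ 1 × 1 × 11 (mod 20)
Multiplying step by step:
  1 × 1 = 1 ≡ 1 (mod 20)
  1 × 11 = 11 ≡ 11 (mod 20)
Result: 11^37 ≡ 11 (mod 20)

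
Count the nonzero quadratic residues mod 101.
For prime 101, there are (p-1)/2 = (101-1)/2 = 50 quadratic residues (excluding 0).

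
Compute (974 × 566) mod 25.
9

(974 × 566) = 551284
551284 mod 25 = 9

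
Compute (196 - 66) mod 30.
10

(196 - 66) = 130
130 mod 30 = 10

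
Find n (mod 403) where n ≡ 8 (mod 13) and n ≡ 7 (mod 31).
M = 13 × 31 = 403. M₁ = 31, y₁ ≡ 8 (mod 13). M₂ = 13, y₂ ≡ 12 (mod 31). n = 8×31×8 + 7×13×12 ≡ 255 (mod 403)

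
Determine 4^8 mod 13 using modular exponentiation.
8 = 8 (binary 1000). Repeated squaring mod 13: 4^1 ≡ 4; 4^2 ≡ 4² = 16 ≡ 3; 4^4 ≡ 3² = 9 ≡ 9; 4^8 ≡ 9² = 81 ≡ 3. So 4^8 ≡ 3 (mod 13).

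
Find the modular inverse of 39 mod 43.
39^(-1) ≡ 32 (mod 43). Verification: 39 × 32 = 1248 ≡ 1 (mod 43)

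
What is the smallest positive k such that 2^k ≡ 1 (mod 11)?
Powers of 2 mod 11: 2^1≡2, 2^2≡4, 2^3≡8, 2^4≡5, 2^5≡10, 2^6≡9, 2^7≡7, 2^8≡3, 2^9≡6, 2^10≡1. Order = 10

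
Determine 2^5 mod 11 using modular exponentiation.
5 = 4 + 1 (binary 101). Repeated squaring mod 11: 2^1 ≡ 2; 2^2 ≡ 2² = 4 ≡ 4; 2^4 ≡ 4² = 16 ≡ 5. Multiply: 2^5 = 2^4 × 2^1 ≡ 5 × 2 (mod 11): 5 × 2 = 10 ≡ 10. So 2^5 ≡ 10 (mod 11).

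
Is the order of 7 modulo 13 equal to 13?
No, the actual order is 12, not 13.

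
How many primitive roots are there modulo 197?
Number of primitive roots mod 197 = φ(196) = 84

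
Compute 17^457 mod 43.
Using Fermat: 17^{42} ≡ 1 (mod 43). 457 ≡ 37 (mod 42). So 17^{457} ≡ 17^{37} ≡ 14 (mod 43)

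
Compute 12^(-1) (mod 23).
12^(-1) ≡ 2 (mod 23). Verification: 12 × 2 = 24 ≡ 1 (mod 23)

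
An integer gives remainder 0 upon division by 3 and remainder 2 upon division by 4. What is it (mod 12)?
M = 3 × 4 = 12. M₁ = 4, y₁ ≡ 1 (mod 3). M₂ = 3, y₂ ≡ 3 (mod 4). n = 0×4×1 + 2×3×3 ≡ 6 (mod 12). The smallest positive such number is 6.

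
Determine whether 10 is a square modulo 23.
By Euler's criterion: 10^{11} ≡ 22 (mod 23). Since this equals -1 (≡ 22), 10 is not a QR.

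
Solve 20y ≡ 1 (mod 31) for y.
14

Using Extended Euclidean Algorithm:
gcd(20, 31) = 1
Bezout coefficients: 20 × 14 + 31 × -9 = 1
So 20 × 14 ≡ 1 (mod 31)
The inverse is 14 mod 31 = 14
Verification: 20 × 14 = 280 = 9 × 31 + 1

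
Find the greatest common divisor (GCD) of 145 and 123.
1

Using the Euclidean algorithm:
145 = 1 × 123 + 22
123 = 5 × 22 + 13
22 = 1 × 13 + 9
13 = 1 × 9 + 4
9 = 2 × 4 + 1
4 = 4 × 1 + 0

GCD(145, 123) = 1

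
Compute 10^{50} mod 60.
40

Using successive squaring:
Binary expansion of 50: 110010
Powers of 10 mod 60 (each is the square of the previous):
  10^1 ≡ 10 (mod 60)
  10^2 ≡ 10² = 100 ≡ 40 (mod 60)
  10^4 ≡ 40² = 1600 ≡ 40 (mod 60)
  10^8 ≡ 40² = 1600 ≡ 40 (mod 60)
  10^16 ≡ 40² = 1600 ≡ 40 (mod 60)
  10^32 ≡ 40² = 1600 ≡ 40 (mod 60)
50 = 32 + 16 + 2, so 10^50 = 10^32 × 10^16 × 10^2 ≡ 40 × 40 × 40 (mod 60)
Multiplying step by step:
  40 × 40 = 1600 ≡ 40 (mod 60)
  40 × 40 = 1600 ≡ 40 (mod 60)
Result: 10^50 ≡ 40 (mod 60)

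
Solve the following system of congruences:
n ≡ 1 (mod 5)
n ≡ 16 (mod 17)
16

Using the Chinese Remainder Theorem:
M = product of moduli = 85
For equation 1: M_1 = 17, 17 ≡ 2 (mod 5), inverse of 17 mod 5 is 3 (check: 2 × 3 = 6 ≡ 1 (mod 5))
For equation 2: M_2 = 5, 5 ≡ 5 (mod 17), inverse of 5 mod 17 is 7 (check: 5 × 7 = 35 ≡ 1 (mod 17))
Combine: n ≡ Σ r_i×M_i×(M_i⁻¹ mod m_i) = 1×17×3 + 16×5×7 = 51 + 560 = 611
611 mod 85 = 16
n ≡ 16 (mod 85)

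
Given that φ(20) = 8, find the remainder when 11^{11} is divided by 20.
By Euler: 11^{8} ≡ 1 (mod 20) since gcd(11, 20) = 1. 11 = 1×8 + 3. So 11^{11} ≡ 11^{3} ≡ 11 (mod 20)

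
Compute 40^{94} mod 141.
49

Using successive squaring:
Binary expansion of 94: 1011110
Powers of 40 mod 141 (each is the square of the previous):
  40^1 ≡ 40 (mod 141)
  40^2 ≡ 40² = 1600 ≡ 49 (mod 141)
  40^4 ≡ 49² = 2401 ≡ 4 (mod 141)
  40^8 ≡ 4² = 16 ≡ 16 (mod 141)
  40^16 ≡ 16² = 256 ≡ 115 (mod 141)
  40^32 ≡ 115² = 13225 ≡ 112 (mod 141)
  40^64 ≡ 112² = 12544 ≡ 136 (mod 141)
94 = 64 + 16 + 8 + 4 + 2, so 40^94 = 40^64 × 40^16 × 40^8 × 40^4 × 40^2 ≡ 136 × 115 × 16 × 4 × 49 (mod 141)
Multiplying step by step:
  136 × 115 = 15640 ≡ 130 (mod 141)
  130 × 16 = 2080 ≡ 106 (mod 141)
  106 × 4 = 424 ≡ 1 (mod 141)
  1 × 49 = 49 ≡ 49 (mod 141)
Result: 40^94 ≡ 49 (mod 141)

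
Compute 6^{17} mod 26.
2

Using successive squaring:
Binary expansion of 17: 10001
Powers of 6 mod 26 (each is the square of the previous):
  6^1 ≡ 6 (mod 26)
  6^2 ≡ 6² = 36 ≡ 10 (mod 26)
  6^4 ≡ 10² = 100 ≡ 22 (mod 26)
  6^8 ≡ 22² = 484 ≡ 16 (mod 26)
  6^16 ≡ 16² = 256 ≡ 22 (mod 26)
17 = 16 + 1, so 6^17 = 6^16 × 6^1 ≡ 22 × 6 (mod 26)
Multiplying step by step:
  22 × 6 = 132 ≡ 2 (mod 26)
Result: 6^17 ≡ 2 (mod 26)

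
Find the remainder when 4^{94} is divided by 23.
By Fermat: 4^{22} ≡ 1 (mod 23). 94 = 4×22 + 6. So 4^{94} ≡ 4^{6} ≡ 2 (mod 23)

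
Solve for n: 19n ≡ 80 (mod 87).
50

Since gcd(19, 87) = 1 divides 80, a solution exists.
Multiply both sides by the inverse of 19 mod 87:
  19^(-1) mod 87 = 55
  x ≡ 55 × 80 ≡ 4400 ≡ 50 (mod 87)
Verification: 19 × 50 = 950 = 10 × 87 + 80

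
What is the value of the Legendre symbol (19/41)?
(19/41) = 19^{20} mod 41 = -1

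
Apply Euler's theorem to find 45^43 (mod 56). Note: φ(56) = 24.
By Euler: 45^{24} ≡ 1 (mod 56) since gcd(45, 56) = 1. 43 = 1×24 + 19. So 45^{43} ≡ 45^{19} ≡ 45 (mod 56)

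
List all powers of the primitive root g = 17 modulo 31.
g^1, g^2, ..., g^{30} mod 31: {17, 10, 15, 7, 26, 8, 12, 18, 27, 25, 22, 2, 3, 20, 30, 14, 21, 16, 24, 5, 23, 19, 13, 4, 6, 9, 29, 28, 11, 1}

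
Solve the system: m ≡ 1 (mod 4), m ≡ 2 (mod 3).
M = 4 × 3 = 12. M₁ = 3, y₁ ≡ 3 (mod 4). M₂ = 4, y₂ ≡ 1 (mod 3). m = 1×3×3 + 2×4×1 ≡ 5 (mod 12)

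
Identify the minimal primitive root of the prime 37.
p - 1 = 36 has prime divisors 2, 3. h is a primitive root mod 37 iff h^(36/q) ≢ 1 (mod 37) for each such q.
h = 2: 2^18 ≡ 36, 2^12 ≡ 26 (mod 37); none is 1, so 2 has order 36 and is a primitive root.
The smallest primitive root mod 37 is g = 2.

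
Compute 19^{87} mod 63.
55

Using successive squaring:
Binary expansion of 87: 1010111
Powers of 19 mod 63 (each is the square of the previous):
  19^1 ≡ 19 (mod 63)
  19^2 ≡ 19² = 361 ≡ 46 (mod 63)
  19^4 ≡ 46² = 2116 ≡ 37 (mod 63)
  19^8 ≡ 37² = 1369 ≡ 46 (mod 63)
  19^16 ≡ 46² = 2116 ≡ 37 (mod 63)
  19^32 ≡ 37² = 1369 ≡ 46 (mod 63)
  19^64 ≡ 46² = 2116 ≡ 37 (mod 63)
87 = 64 + 16 + 4 + 2 + 1, so 19^87 = 19^64 × 19^16 × 19^4 × 19^2 × 19^1 ≡ 37 × 37 × 37 × 46 × 19 (mod 63)
Multiplying step by step:
  37 × 37 = 1369 ≡ 46 (mod 63)
  46 × 37 = 1702 ≡ 1 (mod 63)
  1 × 46 = 46 ≡ 46 (mod 63)
  46 × 19 = 874 ≡ 55 (mod 63)
Result: 19^87 ≡ 55 (mod 63)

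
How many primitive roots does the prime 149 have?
Number of primitive roots mod 149 = φ(148) = 72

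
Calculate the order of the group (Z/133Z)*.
108

Prime factorization: 133 = 7 × 19
Using the formula φ(n) = n × Π(1 - 1/p) for each prime factor p:
φ(133) = 133 × (1 - 1/7) × (1 - 1/19)
φ(133) = 108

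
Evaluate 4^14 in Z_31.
Using repeated squaring. 14 = 8 + 4 + 2 (binary 1110). Repeated squaring mod 31: 4^1 ≡ 4; 4^2 ≡ 4² = 16 ≡ 16; 4^4 ≡ 16² = 256 ≡ 8; 4^8 ≡ 8² = 64 ≡ 2. Multiply: 4^14 = 4^8 × 4^4 × 4^2 ≡ 2 × 8 × 16 (mod 31): 2 × 8 = 16 ≡ 16; 16 × 16 = 256 ≡ 8. So 4^14 ≡ 8 (mod 31).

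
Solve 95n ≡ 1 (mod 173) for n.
95^(-1) ≡ 51 (mod 173). Verification: 95 × 51 = 4845 ≡ 1 (mod 173)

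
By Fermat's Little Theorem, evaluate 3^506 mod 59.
By Fermat: 3^{58} ≡ 1 (mod 59). 506 = 8×58 + 42. So 3^{506} ≡ 3^{42} ≡ 25 (mod 59)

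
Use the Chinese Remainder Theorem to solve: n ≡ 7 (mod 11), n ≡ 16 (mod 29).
161

Using the Chinese Remainder Theorem:
M = product of moduli = 319
For equation 1: M_1 = 29, 29 ≡ 7 (mod 11), inverse of 29 mod 11 is 8 (check: 7 × 8 = 56 ≡ 1 (mod 11))
For equation 2: M_2 = 11, 11 ≡ 11 (mod 29), inverse of 11 mod 29 is 8 (check: 11 × 8 = 88 ≡ 1 (mod 29))
Combine: n ≡ Σ r_i×M_i×(M_i⁻¹ mod m_i) = 7×29×8 + 16×11×8 = 1624 + 1408 = 3032
3032 mod 319 = 161
n ≡ 161 (mod 319)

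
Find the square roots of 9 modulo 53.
The square roots of 9 mod 53 are 50 and 3. Verify: 50² = 2500 ≡ 9 (mod 53)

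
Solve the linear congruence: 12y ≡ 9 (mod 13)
4

Since gcd(12, 13) = 1 divides 9, a solution exists.
Multiply both sides by the inverse of 12 mod 13:
  12^(-1) mod 13 = 12
  x ≡ 12 × 9 ≡ 108 ≡ 4 (mod 13)
Verification: 12 × 4 = 48 = 3 × 13 + 9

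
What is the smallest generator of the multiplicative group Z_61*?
p - 1 = 60 has prime divisors 2, 3, 5. h is a primitive root mod 61 iff h^(60/q) ≢ 1 (mod 61) for each such q.
h = 2: 2^30 ≡ 60, 2^20 ≡ 47, 2^12 ≡ 9 (mod 61); none is 1, so 2 has order 60 and is a primitive root.
The smallest primitive root mod 61 is g = 2.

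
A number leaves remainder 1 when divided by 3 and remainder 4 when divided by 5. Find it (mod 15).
M = 3 × 5 = 15. M₁ = 5, y₁ ≡ 2 (mod 3). M₂ = 3, y₂ ≡ 2 (mod 5). y = 1×5×2 + 4×3×2 ≡ 4 (mod 15)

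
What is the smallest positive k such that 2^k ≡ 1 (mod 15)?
Powers of 2 mod 15: 2^1≡2, 2^2≡4, 2^3≡8, 2^4≡1. Order = 4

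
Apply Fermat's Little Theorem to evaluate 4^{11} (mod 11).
4

By Fermat's Little Theorem, a^(p-1) ≡ 1 (mod p) for prime p and gcd(a, p) = 1
Here p = 11, so 4^10 ≡ 1 (mod 11)
We can reduce the exponent: 11 mod 10 = 1
So 4^11 ≡ 4^1 (mod 11)
Computing: 4^1 mod 11 = 4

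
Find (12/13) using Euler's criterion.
(12/13) = 12^{6} mod 13 = 1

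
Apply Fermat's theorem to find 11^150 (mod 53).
By Fermat: 11^{52} ≡ 1 (mod 53). 150 = 2×52 + 46. So 11^{150} ≡ 11^{46} ≡ 28 (mod 53)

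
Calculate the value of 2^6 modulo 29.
6 = 4 + 2 (binary 110). Repeated squaring mod 29: 2^1 ≡ 2; 2^2 ≡ 2² = 4 ≡ 4; 2^4 ≡ 4² = 16 ≡ 16. Multiply: 2^6 = 2^4 × 2^2 ≡ 16 × 4 (mod 29): 16 × 4 = 64 ≡ 6. So 2^6 ≡ 6 (mod 29).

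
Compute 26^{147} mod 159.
71

Using successive squaring:
Binary expansion of 147: 10010011
Powers of 26 mod 159 (each is the square of the previous):
  26^1 ≡ 26 (mod 159)
  26^2 ≡ 26² = 676 ≡ 40 (mod 159)
  26^4 ≡ 40² = 1600 ≡ 10 (mod 159)
  26^8 ≡ 10² = 100 ≡ 100 (mod 159)
  26^16 ≡ 100² = 10000 ≡ 142 (mod 159)
  26^32 ≡ 142² = 20164 ≡ 130 (mod 159)
  26^64 ≡ 130² = 16900 ≡ 46 (mod 159)
  26^128 ≡ 46² = 2116 ≡ 49 (mod 159)
147 = 128 + 16 + 2 + 1, so 26^147 = 26^128 × 26^16 × 26^2 × 26^1 ≡ 49 × 142 × 40 × 26 (mod 159)
Multiplying step by step:
  49 × 142 = 6958 ≡ 121 (mod 159)
  121 × 40 = 4840 ≡ 70 (mod 159)
  70 × 26 = 1820 ≡ 71 (mod 159)
Result: 26^147 ≡ 71 (mod 159)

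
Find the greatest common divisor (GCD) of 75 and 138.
3

Using the Euclidean algorithm:
75 = 0 × 138 + 75
138 = 1 × 75 + 63
75 = 1 × 63 + 12
63 = 5 × 12 + 3
12 = 4 × 3 + 0

GCD(75, 138) = 3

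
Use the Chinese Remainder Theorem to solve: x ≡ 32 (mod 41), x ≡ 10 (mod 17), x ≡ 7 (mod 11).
4583

Using the Chinese Remainder Theorem:
M = product of moduli = 7667
For equation 1: M_1 = 187, 187 ≡ 23 (mod 41), inverse of 187 mod 41 is 25 (check: 23 × 25 = 575 ≡ 1 (mod 41))
For equation 2: M_2 = 451, 451 ≡ 9 (mod 17), inverse of 451 mod 17 is 2 (check: 9 × 2 = 18 ≡ 1 (mod 17))
For equation 3: M_3 = 697, 697 ≡ 4 (mod 11), inverse of 697 mod 11 is 3 (check: 4 × 3 = 12 ≡ 1 (mod 11))
Combine: x ≡ Σ r_i×M_i×(M_i⁻¹ mod m_i) = 32×187×25 + 10×451×2 + 7×697×3 = 149600 + 9020 + 14637 = 173257
173257 mod 7667 = 4583
x ≡ 4583 (mod 7667)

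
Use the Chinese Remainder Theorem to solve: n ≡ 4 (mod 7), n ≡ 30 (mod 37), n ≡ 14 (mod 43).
8614

Using the Chinese Remainder Theorem:
M = product of moduli = 11137
For equation 1: M_1 = 1591, 1591 ≡ 2 (mod 7), inverse of 1591 mod 7 is 4 (check: 2 × 4 = 8 ≡ 1 (mod 7))
For equation 2: M_2 = 301, 301 ≡ 5 (mod 37), inverse of 301 mod 37 is 15 (check: 5 × 15 = 75 ≡ 1 (mod 37))
For equation 3: M_3 = 259, 259 ≡ 1 (mod 43), inverse of 259 mod 43 is 1 (check: 1 × 1 = 1 ≡ 1 (mod 43))
Combine: n ≡ Σ r_i×M_i×(M_i⁻¹ mod m_i) = 4×1591×4 + 30×301×15 + 14×259×1 = 25456 + 135450 + 3626 = 164532
164532 mod 11137 = 8614
n ≡ 8614 (mod 11137)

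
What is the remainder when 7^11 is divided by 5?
Using Fermat: 7^{4} ≡ 1 (mod 5). 11 ≡ 3 (mod 4). So 7^{11} ≡ 7^{3} ≡ 3 (mod 5)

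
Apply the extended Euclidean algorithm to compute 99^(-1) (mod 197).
Extended GCD: 99(2) + 197(-1) = 1. So 99^(-1) ≡ 2 ≡ 2 (mod 197). Verify: 99 × 2 = 198 ≡ 1 (mod 197)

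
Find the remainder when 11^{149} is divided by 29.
By Fermat: 11^{28} ≡ 1 (mod 29). 149 = 5×28 + 9. So 11^{149} ≡ 11^{9} ≡ 2 (mod 29)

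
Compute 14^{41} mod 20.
4

Using successive squaring:
Binary expansion of 41: 101001
Powers of 14 mod 20 (each is the square of the previous):
  14^1 ≡ 14 (mod 20)
  14^2 ≡ 14² = 196 ≡ 16 (mod 20)
  14^4 ≡ 16² = 256 ≡ 16 (mod 20)
  14^8 ≡ 16² = 256 ≡ 16 (mod 20)
  14^16 ≡ 16² = 256 ≡ 16 (mod 20)
  14^32 ≡ 16² = 256 ≡ 16 (mod 20)
41 = 32 + 8 + 1, so 14^41 = 14^32 × 14^8 × 14^1 ≡ 16 × 16 × 14 (mod 20)
Multiplying step by step:
  16 × 16 = 256 ≡ 16 (mod 20)
  16 × 14 = 224 ≡ 4 (mod 20)
Result: 14^41 ≡ 4 (mod 20)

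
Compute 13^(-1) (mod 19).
13^(-1) ≡ 3 (mod 19). Verification: 13 × 3 = 39 ≡ 1 (mod 19)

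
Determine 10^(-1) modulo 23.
10^(-1) ≡ 7 (mod 23). Verification: 10 × 7 = 70 ≡ 1 (mod 23)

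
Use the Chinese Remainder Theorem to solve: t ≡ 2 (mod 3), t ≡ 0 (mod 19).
M = 3 × 19 = 57. M₁ = 19, y₁ ≡ 1 (mod 3). M₂ = 3, y₂ ≡ 13 (mod 19). t = 2×19×1 + 0×3×13 ≡ 38 (mod 57)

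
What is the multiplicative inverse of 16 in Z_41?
18

Using Extended Euclidean Algorithm:
gcd(16, 41) = 1
Bezout coefficients: 16 × 18 + 41 × -7 = 1
So 16 × 18 ≡ 1 (mod 41)
The inverse is 18 mod 41 = 18
Verification: 16 × 18 = 288 = 7 × 41 + 1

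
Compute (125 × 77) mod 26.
5

(125 × 77) = 9625
9625 mod 26 = 5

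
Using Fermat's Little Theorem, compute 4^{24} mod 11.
3

By Fermat's Little Theorem, a^(p-1) ≡ 1 (mod p) for prime p and gcd(a, p) = 1
Here p = 11, so 4^10 ≡ 1 (mod 11)
We can reduce the exponent: 24 mod 10 = 4
So 4^24 ≡ 4^4 (mod 11)
Computing: 4^4 mod 11 = 3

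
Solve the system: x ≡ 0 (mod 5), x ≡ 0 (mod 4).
M = 5 × 4 = 20. M₁ = 4, y₁ ≡ 4 (mod 5). M₂ = 5, y₂ ≡ 1 (mod 4). x = 0×4×4 + 0×5×1 ≡ 0 (mod 20)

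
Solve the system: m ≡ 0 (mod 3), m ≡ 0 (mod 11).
M = 3 × 11 = 33. M₁ = 11, y₁ ≡ 2 (mod 3). M₂ = 3, y₂ ≡ 4 (mod 11). m = 0×11×2 + 0×3×4 ≡ 0 (mod 33)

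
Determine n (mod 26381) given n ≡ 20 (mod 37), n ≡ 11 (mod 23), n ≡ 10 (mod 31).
17928

Using the Chinese Remainder Theorem:
M = product of moduli = 26381
For equation 1: M_1 = 713, 713 ≡ 10 (mod 37), inverse of 713 mod 37 is 26 (check: 10 × 26 = 260 ≡ 1 (mod 37))
For equation 2: M_2 = 1147, 1147 ≡ 20 (mod 23), inverse of 1147 mod 23 is 15 (check: 20 × 15 = 300 ≡ 1 (mod 23))
For equation 3: M_3 = 851, 851 ≡ 14 (mod 31), inverse of 851 mod 31 is 20 (check: 14 × 20 = 280 ≡ 1 (mod 31))
Combine: n ≡ Σ r_i×M_i×(M_i⁻¹ mod m_i) = 20×713×26 + 11×1147×15 + 10×851×20 = 370760 + 189255 + 170200 = 730215
730215 mod 26381 = 17928
n ≡ 17928 (mod 26381)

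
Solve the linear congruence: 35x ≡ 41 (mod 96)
67

Since gcd(35, 96) = 1 divides 41, a solution exists.
Multiply both sides by the inverse of 35 mod 96:
  35^(-1) mod 96 = 11
  x ≡ 11 × 41 ≡ 451 ≡ 67 (mod 96)
Verification: 35 × 67 = 2345 = 24 × 96 + 41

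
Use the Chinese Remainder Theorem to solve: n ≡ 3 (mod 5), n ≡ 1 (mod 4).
M = 5 × 4 = 20. M₁ = 4, y₁ ≡ 4 (mod 5). M₂ = 5, y₂ ≡ 1 (mod 4). n = 3×4×4 + 1×5×1 ≡ 13 (mod 20)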